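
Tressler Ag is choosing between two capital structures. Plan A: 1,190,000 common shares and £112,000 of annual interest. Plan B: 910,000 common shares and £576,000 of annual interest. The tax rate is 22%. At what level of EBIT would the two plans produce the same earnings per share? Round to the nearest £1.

At indifference, (EBIT − 112,000)(1 − t)/1,190,000 = (EBIT − 576,000)(1 − t)/910,000.
The (1 − t) factor cancels: (EBIT − 112,000) × 910,000 = (EBIT − 576,000) × 1,190,000.
Solving, EBIT = (576,000·1,190,000 − 112,000·910,000) / (1,190,000 − 910,000) = 583,520,000,000 / 280,000 = 2,084,000.00.

£2,084,000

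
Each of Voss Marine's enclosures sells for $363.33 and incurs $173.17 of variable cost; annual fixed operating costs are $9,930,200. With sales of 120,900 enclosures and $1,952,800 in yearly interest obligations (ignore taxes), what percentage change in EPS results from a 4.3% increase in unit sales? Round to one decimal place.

Contribution at this volume is 120,900 × $190.16 = $22,990,344.00.
Subtracting fixed costs: EBIT = $22,990,344.00 − $9,930,200 = $13,060,144.00.
Interest = $1,952,800.00, so EBIT − I = $11,107,344.00.
Degree of combined leverage = contribution ÷ (EBIT − I) = $22,990,344.00 ÷ $11,107,344.00 = 2.0698.
EPS therefore changes by 2.0698 × (+4.3%) = +8.9%.

+8.9%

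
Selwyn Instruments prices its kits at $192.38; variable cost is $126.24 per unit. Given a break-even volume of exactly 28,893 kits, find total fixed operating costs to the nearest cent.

Unit CM = price − variable cost = $192.38 − $126.24 = $66.14.
Since BE = FC / CM, FC = 28,893 × $66.14 = $1,910,983.02.

$1,910,983.02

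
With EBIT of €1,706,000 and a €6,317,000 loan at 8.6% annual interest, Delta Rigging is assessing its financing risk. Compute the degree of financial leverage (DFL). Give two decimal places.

Annual interest charges come to €543,262.00.
DFL = EBIT ÷ (EBIT − I) = €1,706,000 ÷ (€1,706,000 − €543,262.00) = €1,706,000 ÷ €1,162,738.00 = 1.4672.

1.47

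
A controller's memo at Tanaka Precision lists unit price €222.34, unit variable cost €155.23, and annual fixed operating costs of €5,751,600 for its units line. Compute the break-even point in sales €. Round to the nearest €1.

€19,055,442

Contribution margin per unit = €222.34 − €155.23 = €67.11, a CM ratio of €67.11 ÷ €222.34 = 0.3018.
Break-even sales = FC ÷ CM ratio = €5,751,600 × €222.34 / €67.11 = €19,055,442.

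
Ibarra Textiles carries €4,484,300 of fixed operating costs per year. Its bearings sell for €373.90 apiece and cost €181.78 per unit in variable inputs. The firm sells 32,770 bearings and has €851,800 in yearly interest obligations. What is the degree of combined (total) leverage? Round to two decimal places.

Total contribution margin = 32,770 × €192.12 = €6,295,772.40.
Operating income = contribution − fixed costs = €6,295,772.40 − €4,484,300 = €1,811,472.40. Interest = €851,800.00, so EBIT − I = €959,672.40.
DCL = contribution ÷ (EBIT − I) = €6,295,772.40 ÷ €959,672.40 = 6.5603.

6.56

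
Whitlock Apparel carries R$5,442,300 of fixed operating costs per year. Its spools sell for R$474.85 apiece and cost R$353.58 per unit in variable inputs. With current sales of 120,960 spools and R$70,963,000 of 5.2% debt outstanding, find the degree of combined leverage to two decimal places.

Contribution at this volume is 120,960 × R$121.27 = R$14,668,819.20.
Subtracting fixed costs: EBIT = R$14,668,819.20 − R$5,442,300 = R$9,226,519.20. Interest = R$3,690,076.00.
DOL = R$14,668,819.20 ÷ R$9,226,519.20 = 1.5899; DFL = R$9,226,519.20 ÷ R$5,536,443.20 = 1.6665.
DCL = DOL × DFL = 1.5899 × 1.6665 = 2.6496.

2.65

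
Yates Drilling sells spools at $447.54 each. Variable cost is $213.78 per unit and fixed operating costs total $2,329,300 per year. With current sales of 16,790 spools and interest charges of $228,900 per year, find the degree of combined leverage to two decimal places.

2.87

Contribution at this volume is 16,790 × $233.76 = $3,924,830.40.
EBIT = $3,924,830.40 − $2,329,300 = $1,595,530.40. Interest = $228,900.00.
DOL = $3,924,830.40 ÷ $1,595,530.40 = 2.4599; DFL = $1,595,530.40 ÷ $1,366,630.40 = 1.1675.
DCL = DOL × DFL = 2.4599 × 1.1675 = 2.8719.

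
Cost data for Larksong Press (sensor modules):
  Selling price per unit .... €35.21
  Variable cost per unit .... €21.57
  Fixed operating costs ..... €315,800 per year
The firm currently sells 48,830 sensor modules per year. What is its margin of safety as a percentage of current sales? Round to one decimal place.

Each unit contributes €35.21 − €21.57 = €13.64. Break-even units = €315,800 ÷ €13.64 = 23,152.49; break-even revenue = 23,152.49 × €35.21 = €815,199.27.
Current sales = 48,830 × €35.21 = €1,719,304.30.
Margin of safety = (€1,719,304.30 − €815,199.27) ÷ €1,719,304.30 = 52.6%.

52.6%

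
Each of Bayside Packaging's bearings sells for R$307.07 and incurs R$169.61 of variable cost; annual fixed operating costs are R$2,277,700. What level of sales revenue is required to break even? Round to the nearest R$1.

R$5,088,123

CM per unit = R$307.07 − R$169.61 = R$137.46; CM ratio = R$137.46 / R$307.07 = 0.4477.
Break-even revenue = fixed costs × price ÷ CM = R$2,277,700 × R$307.07 ÷ R$137.46 = R$5,088,123.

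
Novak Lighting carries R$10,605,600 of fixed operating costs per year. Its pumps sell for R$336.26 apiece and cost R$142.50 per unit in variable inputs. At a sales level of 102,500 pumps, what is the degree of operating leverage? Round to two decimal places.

2.15

Total contribution margin = 102,500 × R$193.76 = R$19,860,400.00.
EBIT = R$19,860,400.00 − R$10,605,600 = R$9,254,800.00.
So DOL = total CM / EBIT = R$19,860,400.00 / R$9,254,800.00 = 2.1460.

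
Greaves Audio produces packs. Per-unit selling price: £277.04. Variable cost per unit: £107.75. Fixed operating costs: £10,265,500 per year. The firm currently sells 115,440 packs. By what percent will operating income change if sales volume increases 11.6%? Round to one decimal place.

+24.4%

Total contribution margin = 115,440 × £169.29 = £19,542,837.60.
EBIT = £19,542,837.60 − £10,265,500 = £9,277,337.60.
Degree of operating leverage = £19,542,837.60 / £9,277,337.60 = 2.1065.
So EBIT moves 2.1065 × (+11.6%) = +24.4%.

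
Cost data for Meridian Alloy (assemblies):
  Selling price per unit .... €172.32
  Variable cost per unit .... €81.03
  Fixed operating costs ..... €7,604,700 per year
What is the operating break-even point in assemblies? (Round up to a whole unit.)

Each unit contributes €172.32 − €81.03 = €91.29.
Break-even volume = fixed costs ÷ CM per unit = €7,604,700 ÷ €91.29 = 83,302.66, so 83,303 assemblies.

83,303 assemblies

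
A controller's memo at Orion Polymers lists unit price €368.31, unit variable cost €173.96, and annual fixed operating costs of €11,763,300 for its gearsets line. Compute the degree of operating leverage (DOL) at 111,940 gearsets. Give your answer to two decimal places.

At 111,940 units, contribution = 111,940 × €194.35 = €21,755,539.00.
Subtracting fixed costs: EBIT = €21,755,539.00 − €11,763,300 = €9,992,239.00.
So DOL = total CM / EBIT = €21,755,539.00 / €9,992,239.00 = 2.1772.

2.18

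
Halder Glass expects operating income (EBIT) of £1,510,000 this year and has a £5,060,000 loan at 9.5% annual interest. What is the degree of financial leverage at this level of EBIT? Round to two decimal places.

Annual interest charges come to £480,700.00.
Degree of financial leverage = EBIT / (EBIT − interest) = £1,510,000 / £1,029,300.00 = 1.4670.

1.47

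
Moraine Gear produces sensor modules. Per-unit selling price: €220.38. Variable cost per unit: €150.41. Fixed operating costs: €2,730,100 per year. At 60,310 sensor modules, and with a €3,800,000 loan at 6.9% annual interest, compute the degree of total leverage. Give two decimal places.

At 60,310 units, contribution = 60,310 × €69.97 = €4,219,890.70.
EBIT = €4,219,890.70 − €2,730,100 = €1,489,790.70. Interest = €262,200.00.
DOL = €4,219,890.70 ÷ €1,489,790.70 = 2.8325; DFL = €1,489,790.70 ÷ €1,227,590.70 = 1.2136.
DCL = DOL × DFL = 2.8325 × 1.2136 = 3.4375.

3.44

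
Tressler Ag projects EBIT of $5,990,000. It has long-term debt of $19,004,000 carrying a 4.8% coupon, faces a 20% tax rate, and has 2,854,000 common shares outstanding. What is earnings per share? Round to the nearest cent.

Interest = $912,192.00, so EBT = $5,990,000 − $912,192.00 = $5,077,808.00.
Net income = $5,077,808.00 × (1 − 0.20) = $4,062,246.40.
EPS = $4,062,246.40 ÷ 2,854,000 = $1.42.

$1.42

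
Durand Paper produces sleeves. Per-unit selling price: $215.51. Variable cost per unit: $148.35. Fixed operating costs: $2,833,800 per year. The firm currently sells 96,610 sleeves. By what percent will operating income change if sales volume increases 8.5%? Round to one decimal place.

+15.1%

Total contribution margin = 96,610 × $67.16 = $6,488,327.60.
Subtracting fixed costs: EBIT = $6,488,327.60 − $2,833,800 = $3,654,527.60.
So DOL = total CM / EBIT = $6,488,327.60 / $3,654,527.60 = 1.7754.
So EBIT moves 1.7754 × (+8.5%) = +15.1%.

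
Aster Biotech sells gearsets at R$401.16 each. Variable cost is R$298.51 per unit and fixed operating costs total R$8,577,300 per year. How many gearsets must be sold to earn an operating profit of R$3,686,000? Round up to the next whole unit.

Unit CM = price − variable cost = R$401.16 − R$298.51 = R$102.65.
Need Q such that Q × R$102.65 − R$8,577,300 = R$3,686,000, i.e. Q = R$12,263,300 / R$102.65 = 119,467.12 → 119,468.

119,468 gearsets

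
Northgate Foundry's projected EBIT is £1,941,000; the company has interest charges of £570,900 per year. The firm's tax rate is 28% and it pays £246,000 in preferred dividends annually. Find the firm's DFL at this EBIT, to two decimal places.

Interest = £570,900.00.
Preferred dividends grossed up pre-tax: £246,000 / (1 − 0.28) = £341,666.67.
DFL = EBIT ÷ [EBIT − I − D_p/(1−t)] = £1,941,000 ÷ [£1,941,000 − £570,900.00 − £341,666.67] = £1,941,000 ÷ £1,028,433.33 = 1.8873.

1.89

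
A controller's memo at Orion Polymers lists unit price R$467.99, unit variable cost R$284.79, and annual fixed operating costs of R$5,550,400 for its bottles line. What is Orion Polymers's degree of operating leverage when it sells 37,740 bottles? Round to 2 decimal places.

5.07

At 37,740 units, contribution = 37,740 × R$183.20 = R$6,913,968.00.
Operating income = contribution − fixed costs = R$6,913,968.00 − R$5,550,400 = R$1,363,568.00.
So DOL = total CM / EBIT = R$6,913,968.00 / R$1,363,568.00 = 5.0705.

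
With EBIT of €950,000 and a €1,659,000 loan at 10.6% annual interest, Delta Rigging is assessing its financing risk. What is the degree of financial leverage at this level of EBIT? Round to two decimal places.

1.23

Annual interest charges come to €175,854.00.
DFL = EBIT ÷ (EBIT − I) = €950,000 ÷ (€950,000 − €175,854.00) = €950,000 ÷ €774,146.00 = 1.2272.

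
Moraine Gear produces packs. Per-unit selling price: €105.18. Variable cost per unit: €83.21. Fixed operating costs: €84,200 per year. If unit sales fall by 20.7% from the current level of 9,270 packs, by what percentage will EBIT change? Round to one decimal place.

Total contribution margin = 9,270 × €21.97 = €203,661.90.
Subtracting fixed costs: EBIT = €203,661.90 − €84,200 = €119,461.90.
DOL = contribution ÷ EBIT = €203,661.90 ÷ €119,461.90 = 1.7048.
So EBIT moves 1.7048 × (-20.7%) = -35.3%.

-35.3%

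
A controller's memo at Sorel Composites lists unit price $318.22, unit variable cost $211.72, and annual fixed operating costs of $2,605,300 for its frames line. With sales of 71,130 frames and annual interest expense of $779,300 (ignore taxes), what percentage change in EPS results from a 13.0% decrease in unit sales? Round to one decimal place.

-23.5%

Total contribution margin = 71,130 × $106.50 = $7,575,345.00.
EBIT = $7,575,345.00 − $2,605,300 = $4,970,045.00.
After interest of $779,300.00, pre-tax earnings = $4,190,745.00.
Degree of combined leverage = contribution ÷ (EBIT − I) = $7,575,345.00 ÷ $4,190,745.00 = 1.8076.
%ΔEPS = DCL × %ΔSales = 1.8076 × -13.0% = -23.5%.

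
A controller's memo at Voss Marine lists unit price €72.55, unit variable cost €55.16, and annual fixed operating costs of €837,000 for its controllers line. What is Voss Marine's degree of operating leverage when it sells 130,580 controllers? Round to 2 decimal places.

At 130,580 units, contribution = 130,580 × €17.39 = €2,270,786.20.
Operating income = contribution − fixed costs = €2,270,786.20 − €837,000 = €1,433,786.20.
So DOL = total CM / EBIT = €2,270,786.20 / €1,433,786.20 = 1.5838.

1.58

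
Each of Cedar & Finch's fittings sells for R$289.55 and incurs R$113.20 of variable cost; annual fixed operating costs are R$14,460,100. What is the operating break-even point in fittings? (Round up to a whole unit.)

Contribution margin per unit = R$289.55 − R$113.20 = R$176.35.
Break-even Q = R$14,460,100 / R$176.35 = 81,996.60 → 81,997 fittings.

81,997 fittings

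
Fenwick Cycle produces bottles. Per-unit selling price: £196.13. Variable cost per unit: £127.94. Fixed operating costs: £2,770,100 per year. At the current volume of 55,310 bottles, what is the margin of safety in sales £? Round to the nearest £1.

Unit CM = price − variable cost = £196.13 − £127.94 = £68.19. Break-even units = £2,770,100 ÷ £68.19 = 40,623.26; break-even revenue = 40,623.26 × £196.13 = £7,967,439.70.
Actual sales revenue = 55,310 × £196.13 = £10,847,950.30.
Margin of safety = £10,847,950.30 − £7,967,439.70 = £2,880,511.

£2,880,511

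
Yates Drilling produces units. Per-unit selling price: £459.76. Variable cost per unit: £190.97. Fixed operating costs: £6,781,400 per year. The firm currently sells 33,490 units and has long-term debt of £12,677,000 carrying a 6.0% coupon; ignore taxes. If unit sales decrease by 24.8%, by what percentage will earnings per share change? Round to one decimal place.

Total contribution margin = 33,490 × £268.79 = £9,001,777.10.
Operating income = contribution − fixed costs = £9,001,777.10 − £6,781,400 = £2,220,377.10.
After interest of £760,620.00, pre-tax earnings = £1,459,757.10.
Degree of combined leverage = contribution ÷ (EBIT − I) = £9,001,777.10 ÷ £1,459,757.10 = 6.1666.
EPS therefore changes by 6.1666 × (-24.8%) = -152.9%.

-152.9%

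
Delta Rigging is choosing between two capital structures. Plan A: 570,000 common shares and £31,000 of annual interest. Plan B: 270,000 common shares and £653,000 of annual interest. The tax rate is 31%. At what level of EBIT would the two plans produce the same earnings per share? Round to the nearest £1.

At indifference, (EBIT − 31,000)(1 − t)/570,000 = (EBIT − 653,000)(1 − t)/270,000.
The (1 − t) factor cancels: (EBIT − 31,000) × 270,000 = (EBIT − 653,000) × 570,000.
EBIT × (570,000 − 270,000) = 653,000 × 570,000 − 31,000 × 270,000 = 363,840,000,000, so EBIT = 363,840,000,000 ÷ 300,000 = 1,212,800.00.

£1,212,800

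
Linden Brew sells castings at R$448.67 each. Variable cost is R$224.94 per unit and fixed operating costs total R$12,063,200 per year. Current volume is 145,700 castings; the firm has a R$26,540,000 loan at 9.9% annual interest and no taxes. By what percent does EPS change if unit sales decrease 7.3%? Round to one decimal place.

-13.3%

Contribution at this volume is 145,700 × R$223.73 = R$32,597,461.00.
Operating income = contribution − fixed costs = R$32,597,461.00 − R$12,063,200 = R$20,534,261.00.
Interest = R$2,627,460.00, so EBIT − I = R$17,906,801.00.
DCL = total CM / (EBIT − I) = R$32,597,461.00 / R$17,906,801.00 = 1.8204.
%ΔEPS = DCL × %ΔSales = 1.8204 × -7.3% = -13.3%.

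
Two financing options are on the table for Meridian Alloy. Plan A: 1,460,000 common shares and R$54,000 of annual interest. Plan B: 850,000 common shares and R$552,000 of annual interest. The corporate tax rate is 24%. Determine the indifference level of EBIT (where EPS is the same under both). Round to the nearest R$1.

Set EPS_A = EPS_B: (EBIT − R$54,000)(1 − 0.24) ÷ 1,460,000 = (EBIT − R$552,000)(1 − 0.24) ÷ 850,000.
The (1 − t) factor cancels: (EBIT − 54,000) × 850,000 = (EBIT − 552,000) × 1,460,000.
Solving, EBIT = (552,000·1,460,000 − 54,000·850,000) / (1,460,000 − 850,000) = 760,020,000,000 / 610,000 = 1,245,934.43.

R$1,245,934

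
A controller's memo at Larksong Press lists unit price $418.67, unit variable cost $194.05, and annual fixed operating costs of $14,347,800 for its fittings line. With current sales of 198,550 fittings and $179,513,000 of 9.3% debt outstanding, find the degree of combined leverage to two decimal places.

At 198,550 units, contribution = 198,550 × $224.62 = $44,598,301.00.
Operating income = contribution − fixed costs = $44,598,301.00 − $14,347,800 = $30,250,501.00. Interest = $16,694,709.00.
DOL = $44,598,301.00 ÷ $30,250,501.00 = 1.4743; DFL = $30,250,501.00 ÷ $13,555,792.00 = 2.2316.
DCL = DOL × DFL = 1.4743 × 2.2316 = 3.2900.

3.29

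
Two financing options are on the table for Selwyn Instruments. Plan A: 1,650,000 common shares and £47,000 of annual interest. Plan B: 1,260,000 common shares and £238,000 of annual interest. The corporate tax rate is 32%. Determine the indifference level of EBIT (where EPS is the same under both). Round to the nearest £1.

£855,077

Set EPS_A = EPS_B: (EBIT − £47,000)(1 − 0.32) ÷ 1,650,000 = (EBIT − £238,000)(1 − 0.32) ÷ 1,260,000.
The (1 − t) factor cancels: (EBIT − 47,000) × 1,260,000 = (EBIT − 238,000) × 1,650,000.
Solving, EBIT = (238,000·1,650,000 − 47,000·1,260,000) / (1,650,000 − 1,260,000) = 333,480,000,000 / 390,000 = 855,076.92.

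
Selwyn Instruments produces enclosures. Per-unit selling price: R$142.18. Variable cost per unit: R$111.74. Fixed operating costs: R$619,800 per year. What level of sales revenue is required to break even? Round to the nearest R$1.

Contribution margin per unit = R$142.18 − R$111.74 = R$30.44, a CM ratio of R$30.44 ÷ R$142.18 = 0.2141.
Break-even revenue = fixed costs × price ÷ CM = R$619,800 × R$142.18 ÷ R$30.44 = R$2,894,979.

R$2,894,979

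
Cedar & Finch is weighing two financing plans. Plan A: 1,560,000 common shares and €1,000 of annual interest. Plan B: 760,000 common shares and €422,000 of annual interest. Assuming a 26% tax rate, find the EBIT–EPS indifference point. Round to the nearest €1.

At indifference, (EBIT − 1,000)(1 − t)/1,560,000 = (EBIT − 422,000)(1 − t)/760,000.
The (1 − t) factor cancels: (EBIT − 1,000) × 760,000 = (EBIT − 422,000) × 1,560,000.
EBIT × (1,560,000 − 760,000) = 422,000 × 1,560,000 − 1,000 × 760,000 = 657,560,000,000, so EBIT = 657,560,000,000 ÷ 800,000 = 821,950.00.

€821,950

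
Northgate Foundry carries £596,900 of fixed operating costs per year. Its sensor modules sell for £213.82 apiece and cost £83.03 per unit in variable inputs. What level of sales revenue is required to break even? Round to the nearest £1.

£975,833

CM per unit = £213.82 − £83.03 = £130.79; CM ratio = £130.79 / £213.82 = 0.6117.
Break-even sales = FC ÷ CM ratio = £596,900 × £213.82 / £130.79 = £975,833.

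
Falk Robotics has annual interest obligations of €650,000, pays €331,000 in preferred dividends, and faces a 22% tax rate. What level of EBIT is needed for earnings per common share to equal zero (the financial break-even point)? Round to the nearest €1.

€1,074,359

Grossing the preferred dividend up to pre-tax terms: €331,000 / (1 − 0.22) = €424,358.97.
Financial break-even EBIT = interest + D_p ÷ (1 − t) = €650,000 + €424,358.97 = €1,074,358.97.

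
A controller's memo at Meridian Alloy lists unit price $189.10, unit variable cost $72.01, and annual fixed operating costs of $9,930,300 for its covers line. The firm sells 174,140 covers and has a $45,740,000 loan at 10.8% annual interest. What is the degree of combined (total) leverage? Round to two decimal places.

Total contribution margin = 174,140 × $117.09 = $20,390,052.60.
Operating income = contribution − fixed costs = $20,390,052.60 − $9,930,300 = $10,459,752.60. Interest = $4,939,920.00, so EBIT − I = $5,519,832.60.
DCL = contribution ÷ (EBIT − I) = $20,390,052.60 ÷ $5,519,832.60 = 3.6940.

3.69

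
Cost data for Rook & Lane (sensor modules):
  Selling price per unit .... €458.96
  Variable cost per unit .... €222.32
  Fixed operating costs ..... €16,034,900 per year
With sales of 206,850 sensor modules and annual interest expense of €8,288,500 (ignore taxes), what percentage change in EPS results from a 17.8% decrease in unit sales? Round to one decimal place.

Contribution at this volume is 206,850 × €236.64 = €48,948,984.00.
Subtracting fixed costs: EBIT = €48,948,984.00 − €16,034,900 = €32,914,084.00.
After interest of €8,288,500.00, pre-tax earnings = €24,625,584.00.
DCL = total CM / (EBIT − I) = €48,948,984.00 / €24,625,584.00 = 1.9877.
%ΔEPS = DCL × %ΔSales = 1.9877 × -17.8% = -35.4%.

-35.4%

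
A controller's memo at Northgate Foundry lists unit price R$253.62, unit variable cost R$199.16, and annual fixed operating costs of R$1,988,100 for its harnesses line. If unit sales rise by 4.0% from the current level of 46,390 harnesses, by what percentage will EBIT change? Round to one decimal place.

+18.8%

Contribution at this volume is 46,390 × R$54.46 = R$2,526,399.40.
Operating income = contribution − fixed costs = R$2,526,399.40 − R$1,988,100 = R$538,299.40.
Degree of operating leverage = R$2,526,399.40 / R$538,299.40 = 4.6933.
So EBIT moves 4.6933 × (+4.0%) = +18.8%.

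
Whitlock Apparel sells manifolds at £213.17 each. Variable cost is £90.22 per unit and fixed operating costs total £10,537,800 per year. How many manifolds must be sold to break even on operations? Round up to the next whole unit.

Unit CM = price − variable cost = £213.17 − £90.22 = £122.95.
Units to break even: £10,537,800 ÷ £122.95 = 85,708.01, rounded up to 85,709.

85,709 manifolds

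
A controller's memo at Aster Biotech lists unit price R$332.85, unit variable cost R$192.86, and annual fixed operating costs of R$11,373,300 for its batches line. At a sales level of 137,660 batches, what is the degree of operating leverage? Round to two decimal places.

Total contribution margin = 137,660 × R$139.99 = R$19,271,023.40.
Subtracting fixed costs: EBIT = R$19,271,023.40 − R$11,373,300 = R$7,897,723.40.
Degree of operating leverage = R$19,271,023.40 / R$7,897,723.40 = 2.4401.

2.44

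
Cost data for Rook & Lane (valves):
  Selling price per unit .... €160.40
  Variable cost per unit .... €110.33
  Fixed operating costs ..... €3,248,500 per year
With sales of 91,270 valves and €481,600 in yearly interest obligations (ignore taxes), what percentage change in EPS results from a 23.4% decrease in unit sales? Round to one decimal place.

-127.3%

Contribution at this volume is 91,270 × €50.07 = €4,569,888.90.
Subtracting fixed costs: EBIT = €4,569,888.90 − €3,248,500 = €1,321,388.90.
Interest = €481,600.00, so EBIT − I = €839,788.90.
DCL = total CM / (EBIT − I) = €4,569,888.90 / €839,788.90 = 5.4417.
%ΔEPS = DCL × %ΔSales = 5.4417 × -23.4% = -127.3%.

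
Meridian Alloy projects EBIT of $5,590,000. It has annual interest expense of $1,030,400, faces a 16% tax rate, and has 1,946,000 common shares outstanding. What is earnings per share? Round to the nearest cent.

$1.97

Pre-tax income = $5,590,000 − $1,030,400.00 = $4,559,600.00.
Net income = $4,559,600.00 × (1 − 0.16) = $3,830,064.00.
EPS = $3,830,064.00 ÷ 1,946,000 = $1.97.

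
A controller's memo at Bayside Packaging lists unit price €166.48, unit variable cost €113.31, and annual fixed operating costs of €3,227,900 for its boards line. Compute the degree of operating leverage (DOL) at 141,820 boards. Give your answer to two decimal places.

1.75

Total contribution margin = 141,820 × €53.17 = €7,540,569.40.
EBIT = €7,540,569.40 − €3,227,900 = €4,312,669.40.
DOL = contribution ÷ EBIT = €7,540,569.40 ÷ €4,312,669.40 = 1.7485.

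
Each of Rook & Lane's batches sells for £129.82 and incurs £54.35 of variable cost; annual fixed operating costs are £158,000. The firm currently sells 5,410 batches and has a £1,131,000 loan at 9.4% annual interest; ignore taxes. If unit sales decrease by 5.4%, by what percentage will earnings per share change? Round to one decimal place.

-15.3%

Total contribution margin = 5,410 × £75.47 = £408,292.70.
EBIT = £408,292.70 − £158,000 = £250,292.70.
After interest of £106,314.00, pre-tax earnings = £143,978.70.
Degree of combined leverage = contribution ÷ (EBIT − I) = £408,292.70 ÷ £143,978.70 = 2.8358.
%ΔEPS = DCL × %ΔSales = 2.8358 × -5.4% = -15.3%.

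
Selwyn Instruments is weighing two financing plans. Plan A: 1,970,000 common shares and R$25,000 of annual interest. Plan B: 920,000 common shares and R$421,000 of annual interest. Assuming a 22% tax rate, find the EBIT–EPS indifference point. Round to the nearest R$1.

At indifference, (EBIT − 25,000)(1 − t)/1,970,000 = (EBIT − 421,000)(1 − t)/920,000.
Cancelling (1 − t) and cross-multiplying: 920,000·(EBIT − 25,000) = 1,970,000·(EBIT − 421,000).
Solving, EBIT = (421,000·1,970,000 − 25,000·920,000) / (1,970,000 − 920,000) = 806,370,000,000 / 1,050,000 = 767,971.43.

R$767,971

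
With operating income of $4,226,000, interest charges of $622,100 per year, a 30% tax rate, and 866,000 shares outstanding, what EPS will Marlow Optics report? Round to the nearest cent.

$2.91

Pre-tax income = $4,226,000 − $622,100.00 = $3,603,900.00.
After tax at 30%: net income = $3,603,900.00 × 0.70 = $2,522,730.00.
EPS = $2,522,730.00 ÷ 866,000 = $2.91.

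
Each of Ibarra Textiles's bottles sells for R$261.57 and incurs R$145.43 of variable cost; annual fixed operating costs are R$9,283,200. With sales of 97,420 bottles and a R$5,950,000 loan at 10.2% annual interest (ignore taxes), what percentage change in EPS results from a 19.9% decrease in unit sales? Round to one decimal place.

-158.1%

Total contribution margin = 97,420 × R$116.14 = R$11,314,358.80.
Subtracting fixed costs: EBIT = R$11,314,358.80 − R$9,283,200 = R$2,031,158.80.
After interest of R$606,900.00, pre-tax earnings = R$1,424,258.80.
DCL = total CM / (EBIT − I) = R$11,314,358.80 / R$1,424,258.80 = 7.9440.
EPS therefore changes by 7.9440 × (-19.9%) = -158.1%.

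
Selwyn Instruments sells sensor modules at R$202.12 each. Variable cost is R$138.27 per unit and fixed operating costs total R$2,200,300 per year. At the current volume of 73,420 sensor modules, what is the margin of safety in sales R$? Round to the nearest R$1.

R$7,874,503

Contribution margin per unit = R$202.12 − R$138.27 = R$63.85. Break-even units = R$2,200,300 ÷ R$63.85 = 34,460.45; break-even revenue = 34,460.45 × R$202.12 = R$6,965,147.00.
Current sales = 73,420 × R$202.12 = R$14,839,650.40.
Margin of safety = R$14,839,650.40 − R$6,965,147.00 = R$7,874,503.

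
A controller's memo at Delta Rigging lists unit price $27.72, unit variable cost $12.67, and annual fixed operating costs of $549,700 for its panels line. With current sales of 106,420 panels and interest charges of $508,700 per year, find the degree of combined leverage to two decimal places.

2.95

Total contribution margin = 106,420 × $15.05 = $1,601,621.00.
Operating income = contribution − fixed costs = $1,601,621.00 − $549,700 = $1,051,921.00. Interest = $508,700.00, so EBIT − I = $543,221.00.
Degree of total leverage = total CM / (EBIT − interest) = $1,601,621.00 / $543,221.00 = 2.9484.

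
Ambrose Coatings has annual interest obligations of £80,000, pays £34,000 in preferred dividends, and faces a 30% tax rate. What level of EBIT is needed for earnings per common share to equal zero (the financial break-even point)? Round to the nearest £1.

Grossing the preferred dividend up to pre-tax terms: £34,000 / (1 − 0.30) = £48,571.43.
EPS = 0 when EBIT covers interest plus the pre-tax preferred burden: £80,000 + £48,571.43 = £128,571.43.

£128,571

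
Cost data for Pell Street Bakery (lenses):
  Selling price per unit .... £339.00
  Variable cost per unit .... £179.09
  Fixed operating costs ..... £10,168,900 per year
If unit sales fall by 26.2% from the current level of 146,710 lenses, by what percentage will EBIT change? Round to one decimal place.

Total contribution margin = 146,710 × £159.91 = £23,460,396.10.
EBIT = £23,460,396.10 − £10,168,900 = £13,291,496.10.
Degree of operating leverage = £23,460,396.10 / £13,291,496.10 = 1.7651.
So EBIT moves 1.7651 × (-26.2%) = -46.2%.

-46.2%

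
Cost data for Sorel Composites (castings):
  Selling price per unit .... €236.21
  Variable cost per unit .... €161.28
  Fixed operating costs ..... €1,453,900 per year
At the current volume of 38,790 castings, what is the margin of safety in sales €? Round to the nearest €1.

€4,579,299

Each unit contributes €236.21 − €161.28 = €74.93. Break-even units = €1,453,900 ÷ €74.93 = 19,403.44; break-even revenue = 19,403.44 × €236.21 = €4,583,287.32.
Current sales = 38,790 × €236.21 = €9,162,585.90.
Margin of safety = €9,162,585.90 − €4,583,287.32 = €4,579,299.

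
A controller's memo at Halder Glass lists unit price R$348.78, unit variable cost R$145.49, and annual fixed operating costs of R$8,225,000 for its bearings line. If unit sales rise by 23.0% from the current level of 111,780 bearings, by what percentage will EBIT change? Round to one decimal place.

+36.0%

Contribution at this volume is 111,780 × R$203.29 = R$22,723,756.20.
Operating income = contribution − fixed costs = R$22,723,756.20 − R$8,225,000 = R$14,498,756.20.
Degree of operating leverage = R$22,723,756.20 / R$14,498,756.20 = 1.5673.
So EBIT moves 1.5673 × (+23.0%) = +36.0%.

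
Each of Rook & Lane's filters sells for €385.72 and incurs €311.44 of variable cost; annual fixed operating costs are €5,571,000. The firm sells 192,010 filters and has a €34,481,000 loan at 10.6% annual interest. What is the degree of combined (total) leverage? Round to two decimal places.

Contribution at this volume is 192,010 × €74.28 = €14,262,502.80.
Operating income = contribution − fixed costs = €14,262,502.80 − €5,571,000 = €8,691,502.80. Interest = €3,654,986.00.
DOL = €14,262,502.80 ÷ €8,691,502.80 = 1.6410; DFL = €8,691,502.80 ÷ €5,036,516.80 = 1.7257.
Combined leverage = 1.6410 × 1.7257 = 2.8319.

2.83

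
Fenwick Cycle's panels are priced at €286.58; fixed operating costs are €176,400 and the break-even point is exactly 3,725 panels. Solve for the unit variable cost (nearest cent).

€239.22

At break-even, FC = Q × (P − VC), so P − VC = €176,400 ÷ 3,725 = €47.3557.
Variable cost per unit = €286.58 − €47.3557 = €239.22.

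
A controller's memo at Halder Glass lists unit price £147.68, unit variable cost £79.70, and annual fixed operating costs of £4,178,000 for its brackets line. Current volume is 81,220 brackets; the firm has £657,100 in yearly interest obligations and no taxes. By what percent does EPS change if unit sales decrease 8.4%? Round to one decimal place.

Total contribution margin = 81,220 × £67.98 = £5,521,335.60.
Operating income = contribution − fixed costs = £5,521,335.60 − £4,178,000 = £1,343,335.60.
After interest of £657,100.00, pre-tax earnings = £686,235.60.
DCL = total CM / (EBIT − I) = £5,521,335.60 / £686,235.60 = 8.0458.
EPS therefore changes by 8.0458 × (-8.4%) = -67.6%.

-67.6%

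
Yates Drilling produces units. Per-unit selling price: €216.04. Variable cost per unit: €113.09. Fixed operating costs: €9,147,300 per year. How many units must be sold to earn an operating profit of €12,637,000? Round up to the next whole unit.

211,601 units

Contribution margin per unit = €216.04 − €113.09 = €102.95.
Required volume = (fixed costs + target profit) ÷ CM = (€9,147,300 + €12,637,000) ÷ €102.95 = 211,600.78, so 211,601 units.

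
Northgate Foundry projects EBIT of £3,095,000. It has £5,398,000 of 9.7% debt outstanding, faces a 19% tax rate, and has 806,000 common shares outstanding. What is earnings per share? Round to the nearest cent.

£2.58

Interest = £523,606.00, so EBT = £3,095,000 − £523,606.00 = £2,571,394.00.
After tax at 19%: net income = £2,571,394.00 × 0.81 = £2,082,829.14.
Per share: £2,082,829.14 / 806,000 shares = £2.58.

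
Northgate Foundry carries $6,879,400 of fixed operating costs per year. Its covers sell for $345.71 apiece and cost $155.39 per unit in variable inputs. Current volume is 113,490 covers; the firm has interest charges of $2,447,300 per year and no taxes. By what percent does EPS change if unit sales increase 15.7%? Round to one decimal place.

+27.6%

At 113,490 units, contribution = 113,490 × $190.32 = $21,599,416.80.
Operating income = contribution − fixed costs = $21,599,416.80 − $6,879,400 = $14,720,016.80.
After interest of $2,447,300.00, pre-tax earnings = $12,272,716.80.
DCL = total CM / (EBIT − I) = $21,599,416.80 / $12,272,716.80 = 1.7600.
%ΔEPS = DCL × %ΔSales = 1.7600 × +15.7% = +27.6%.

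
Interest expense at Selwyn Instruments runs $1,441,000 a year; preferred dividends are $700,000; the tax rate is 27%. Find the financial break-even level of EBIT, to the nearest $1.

Preferred dividends are paid after tax, so their pre-tax equivalent is $700,000 ÷ (1 − 0.27) = $958,904.11.
Financial break-even EBIT = interest + D_p ÷ (1 − t) = $1,441,000 + $958,904.11 = $2,399,904.11.

$2,399,904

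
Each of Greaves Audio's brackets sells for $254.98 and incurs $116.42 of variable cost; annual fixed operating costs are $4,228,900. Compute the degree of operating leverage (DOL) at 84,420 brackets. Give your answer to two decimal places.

Contribution at this volume is 84,420 × $138.56 = $11,697,235.20.
Subtracting fixed costs: EBIT = $11,697,235.20 − $4,228,900 = $7,468,335.20.
So DOL = total CM / EBIT = $11,697,235.20 / $7,468,335.20 = 1.5662.

1.57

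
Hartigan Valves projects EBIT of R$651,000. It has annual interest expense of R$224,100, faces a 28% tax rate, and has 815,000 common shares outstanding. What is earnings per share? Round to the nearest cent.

Interest = R$224,100.00, so EBT = R$651,000 − R$224,100.00 = R$426,900.00.
After tax at 28%: net income = R$426,900.00 × 0.72 = R$307,368.00.
EPS = R$307,368.00 ÷ 815,000 = R$0.38.

R$0.38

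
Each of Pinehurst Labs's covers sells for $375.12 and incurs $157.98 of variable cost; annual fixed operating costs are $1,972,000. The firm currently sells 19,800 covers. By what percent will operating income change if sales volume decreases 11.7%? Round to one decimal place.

Contribution at this volume is 19,800 × $217.14 = $4,299,372.00.
Subtracting fixed costs: EBIT = $4,299,372.00 − $1,972,000 = $2,327,372.00.
Degree of operating leverage = $4,299,372.00 / $2,327,372.00 = 1.8473.
%ΔEBIT = DOL × %ΔSales = 1.8473 × -11.7% = -21.6%.

-21.6%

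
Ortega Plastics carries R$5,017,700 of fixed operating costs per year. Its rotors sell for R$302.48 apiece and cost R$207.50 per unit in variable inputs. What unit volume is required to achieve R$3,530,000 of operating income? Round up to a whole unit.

89,995 rotors

Unit CM = price − variable cost = R$302.48 − R$207.50 = R$94.98.
Required volume = (fixed costs + target profit) ÷ CM = (R$5,017,700 + R$3,530,000) ÷ R$94.98 = 89,994.74, so 89,995 rotors.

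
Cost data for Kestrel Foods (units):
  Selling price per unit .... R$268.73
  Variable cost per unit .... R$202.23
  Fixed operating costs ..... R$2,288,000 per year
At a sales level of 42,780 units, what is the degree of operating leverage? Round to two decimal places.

5.11

Total contribution margin = 42,780 × R$66.50 = R$2,844,870.00.
EBIT = R$2,844,870.00 − R$2,288,000 = R$556,870.00.
Degree of operating leverage = R$2,844,870.00 / R$556,870.00 = 5.1087.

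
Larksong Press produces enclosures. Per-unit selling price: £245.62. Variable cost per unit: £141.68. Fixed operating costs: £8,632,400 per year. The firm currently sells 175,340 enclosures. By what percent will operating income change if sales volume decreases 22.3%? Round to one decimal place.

-42.4%

Total contribution margin = 175,340 × £103.94 = £18,224,839.60.
EBIT = £18,224,839.60 − £8,632,400 = £9,592,439.60.
DOL = contribution ÷ EBIT = £18,224,839.60 ÷ £9,592,439.60 = 1.8999.
%ΔEBIT = DOL × %ΔSales = 1.8999 × -22.3% = -42.4%.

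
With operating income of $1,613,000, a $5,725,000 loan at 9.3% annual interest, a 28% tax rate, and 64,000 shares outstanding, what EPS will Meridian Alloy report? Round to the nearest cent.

$12.16

Pre-tax income = $1,613,000 − $532,425.00 = $1,080,575.00.
After tax at 28%: net income = $1,080,575.00 × 0.72 = $778,014.00.
EPS = $778,014.00 ÷ 64,000 = $12.16.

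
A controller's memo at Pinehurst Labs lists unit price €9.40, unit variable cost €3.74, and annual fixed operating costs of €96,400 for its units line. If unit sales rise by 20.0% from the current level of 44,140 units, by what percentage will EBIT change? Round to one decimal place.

+32.6%

At 44,140 units, contribution = 44,140 × €5.66 = €249,832.40.
Subtracting fixed costs: EBIT = €249,832.40 − €96,400 = €153,432.40.
DOL = contribution ÷ EBIT = €249,832.40 ÷ €153,432.40 = 1.6283.
%ΔEBIT = DOL × %ΔSales = 1.6283 × +20.0% = +32.6%.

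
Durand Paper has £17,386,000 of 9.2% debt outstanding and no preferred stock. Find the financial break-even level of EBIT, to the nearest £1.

Annual interest = 9.2% × £17,386,000 = £1,599,512.00.
With no preferred dividends, EPS = 0 when EBIT exactly covers interest, so the financial break-even EBIT is £1,599,512.00.

£1,599,512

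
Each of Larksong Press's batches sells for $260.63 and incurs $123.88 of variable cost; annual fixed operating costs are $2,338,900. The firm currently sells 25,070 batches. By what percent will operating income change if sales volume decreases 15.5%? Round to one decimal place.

-48.8%

Contribution at this volume is 25,070 × $136.75 = $3,428,322.50.
Subtracting fixed costs: EBIT = $3,428,322.50 − $2,338,900 = $1,089,422.50.
So DOL = total CM / EBIT = $3,428,322.50 / $1,089,422.50 = 3.1469.
So EBIT moves 3.1469 × (-15.5%) = -48.8%.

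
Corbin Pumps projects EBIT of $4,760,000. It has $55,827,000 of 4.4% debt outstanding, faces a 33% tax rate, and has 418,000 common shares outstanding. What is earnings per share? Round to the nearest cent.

Pre-tax income = $4,760,000 − $2,456,388.00 = $2,303,612.00.
After tax at 33%: net income = $2,303,612.00 × 0.67 = $1,543,420.04.
EPS = $1,543,420.04 ÷ 418,000 = $3.69.

$3.69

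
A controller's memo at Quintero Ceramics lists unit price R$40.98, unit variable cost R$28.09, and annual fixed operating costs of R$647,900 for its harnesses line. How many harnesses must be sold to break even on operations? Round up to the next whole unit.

Contribution margin per unit = R$40.98 − R$28.09 = R$12.89.
Break-even volume = fixed costs ÷ CM per unit = R$647,900 ÷ R$12.89 = 50,263.77, so 50,264 harnesses.

50,264 harnesses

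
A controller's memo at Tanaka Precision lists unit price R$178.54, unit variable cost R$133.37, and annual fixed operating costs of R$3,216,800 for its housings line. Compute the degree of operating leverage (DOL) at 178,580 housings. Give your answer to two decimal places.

1.66

Contribution at this volume is 178,580 × R$45.17 = R$8,066,458.60.
Subtracting fixed costs: EBIT = R$8,066,458.60 − R$3,216,800 = R$4,849,658.60.
Degree of operating leverage = R$8,066,458.60 / R$4,849,658.60 = 1.6633.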